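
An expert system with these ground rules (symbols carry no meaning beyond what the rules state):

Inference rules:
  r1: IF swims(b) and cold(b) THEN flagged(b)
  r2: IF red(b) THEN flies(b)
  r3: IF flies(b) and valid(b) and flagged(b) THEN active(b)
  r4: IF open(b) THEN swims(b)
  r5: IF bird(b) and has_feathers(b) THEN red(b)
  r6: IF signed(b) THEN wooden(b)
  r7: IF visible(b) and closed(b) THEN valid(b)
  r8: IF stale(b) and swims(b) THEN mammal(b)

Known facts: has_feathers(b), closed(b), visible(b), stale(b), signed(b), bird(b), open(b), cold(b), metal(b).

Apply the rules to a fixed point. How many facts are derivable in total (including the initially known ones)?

17

[1] r4 [IF open(b) THEN swims(b)]; r5 [IF bird(b) and has_feathers(b) THEN red(b)]; r6 [IF signed(b) THEN wooden(b)]; r7 [IF visible(b) and closed(b) THEN valid(b)]. ⇒ new: swims(b), red(b), wooden(b), valid(b).
[2] r1 [IF swims(b) and cold(b) THEN flagged(b)]; r2 [IF red(b) THEN flies(b)]; r8 [IF stale(b) and swims(b) THEN mammal(b)]. ⇒ new: flagged(b), flies(b), mammal(b).
[3] r3 [IF flies(b) and valid(b) and flagged(b) THEN active(b)]. ⇒ new: active(b).
Closure: {active(b), bird(b), closed(b), cold(b), flagged(b), flies(b), has_feathers(b), mammal(b), metal(b), open(b), red(b), signed(b), stale(b), swims(b), valid(b), visible(b), wooden(b)} — 17 facts.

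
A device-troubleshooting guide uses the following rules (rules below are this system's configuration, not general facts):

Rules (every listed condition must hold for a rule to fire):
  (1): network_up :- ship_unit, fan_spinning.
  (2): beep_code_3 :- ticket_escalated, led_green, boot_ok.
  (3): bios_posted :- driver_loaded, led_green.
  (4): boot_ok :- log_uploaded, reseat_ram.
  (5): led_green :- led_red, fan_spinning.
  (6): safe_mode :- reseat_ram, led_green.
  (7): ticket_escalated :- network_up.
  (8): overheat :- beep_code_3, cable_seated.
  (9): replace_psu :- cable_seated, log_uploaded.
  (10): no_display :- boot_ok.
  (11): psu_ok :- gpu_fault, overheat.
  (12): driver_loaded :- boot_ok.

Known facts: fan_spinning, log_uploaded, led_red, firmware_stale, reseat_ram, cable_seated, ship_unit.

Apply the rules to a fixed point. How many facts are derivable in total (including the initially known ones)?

Round 1: (1) [network_up :- ship_unit, fan_spinning.]; (4) [boot_ok :- log_uploaded, reseat_ram.]; (5) [led_green :- led_red, fan_spinning.]; (9) [replace_psu :- cable_seated, log_uploaded.]. Adds network_up, boot_ok, led_green, replace_psu.
Round 2: (6) [safe_mode :- reseat_ram, led_green.]; (7) [ticket_escalated :- network_up.]; (10) [no_display :- boot_ok.]; (12) [driver_loaded :- boot_ok.]. Adds safe_mode, ticket_escalated, no_display, driver_loaded.
Round 3: (2) [beep_code_3 :- ticket_escalated, led_green, boot_ok.]; (3) [bios_posted :- driver_loaded, led_green.]. Adds beep_code_3, bios_posted.
Round 4: (8) [overheat :- beep_code_3, cable_seated.]. Adds overheat.
Closure: {beep_code_3, bios_posted, boot_ok, cable_seated, driver_loaded, fan_spinning, firmware_stale, led_green, led_red, log_uploaded, network_up, no_display, overheat, replace_psu, reseat_ram, safe_mode, ship_unit, ticket_escalated} — 18 facts.

18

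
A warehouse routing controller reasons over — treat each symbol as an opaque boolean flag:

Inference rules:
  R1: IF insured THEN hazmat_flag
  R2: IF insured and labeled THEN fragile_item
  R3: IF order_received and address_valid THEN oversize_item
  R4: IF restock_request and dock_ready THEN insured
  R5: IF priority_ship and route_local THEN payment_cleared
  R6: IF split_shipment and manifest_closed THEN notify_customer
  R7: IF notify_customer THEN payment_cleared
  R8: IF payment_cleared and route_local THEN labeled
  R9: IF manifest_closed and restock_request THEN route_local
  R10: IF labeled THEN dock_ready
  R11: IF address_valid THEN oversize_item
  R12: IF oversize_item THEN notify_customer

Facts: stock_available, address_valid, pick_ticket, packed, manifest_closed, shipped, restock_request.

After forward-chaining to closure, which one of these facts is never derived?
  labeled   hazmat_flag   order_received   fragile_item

order_received

Round 1: R9 [IF manifest_closed and restock_request THEN route_local]; R11 [IF address_valid THEN oversize_item]. New: route_local, oversize_item.
Round 2: R12 [IF oversize_item THEN notify_customer]. New: notify_customer.
Round 3: R7 [IF notify_customer THEN payment_cleared]. New: payment_cleared.
Round 4: R8 [IF payment_cleared and route_local THEN labeled]. New: labeled.
Round 5: R10 [IF labeled THEN dock_ready]. New: dock_ready.
Round 6: R4 [IF restock_request and dock_ready THEN insured]. New: insured.
Round 7: R1 [IF insured THEN hazmat_flag]; R2 [IF insured and labeled THEN fragile_item]. New: hazmat_flag, fragile_item.
Derived: labeled (round 4), hazmat_flag (round 7), fragile_item (round 7). order_received never appears in any round.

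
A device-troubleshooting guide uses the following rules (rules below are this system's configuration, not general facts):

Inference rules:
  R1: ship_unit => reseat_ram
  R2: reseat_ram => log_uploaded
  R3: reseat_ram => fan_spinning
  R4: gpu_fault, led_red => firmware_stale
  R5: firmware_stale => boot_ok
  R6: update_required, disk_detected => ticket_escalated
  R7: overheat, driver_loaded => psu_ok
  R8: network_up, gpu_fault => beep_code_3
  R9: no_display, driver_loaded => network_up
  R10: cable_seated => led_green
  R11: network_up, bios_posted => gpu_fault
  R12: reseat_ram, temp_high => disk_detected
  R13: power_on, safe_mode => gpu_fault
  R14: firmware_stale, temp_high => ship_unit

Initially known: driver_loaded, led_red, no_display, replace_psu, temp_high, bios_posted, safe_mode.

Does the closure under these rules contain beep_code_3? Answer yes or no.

Round 1: R9 [no_display, driver_loaded => network_up]. New: network_up.
Round 2: R11 [network_up, bios_posted => gpu_fault]. New: gpu_fault.
Round 3: R4 [gpu_fault, led_red => firmware_stale]; R8 [network_up, gpu_fault => beep_code_3]. New: firmware_stale, beep_code_3.
Round 4: R5 [firmware_stale => boot_ok]; R14 [firmware_stale, temp_high => ship_unit]. New: boot_ok, ship_unit.
Round 5: R1 [ship_unit => reseat_ram]. New: reseat_ram.
Round 6: R2 [reseat_ram => log_uploaded]; R3 [reseat_ram => fan_spinning]; R12 [reseat_ram, temp_high => disk_detected]. New: log_uploaded, fan_spinning, disk_detected.
beep_code_3 appears in round 3, so it is derivable.

yes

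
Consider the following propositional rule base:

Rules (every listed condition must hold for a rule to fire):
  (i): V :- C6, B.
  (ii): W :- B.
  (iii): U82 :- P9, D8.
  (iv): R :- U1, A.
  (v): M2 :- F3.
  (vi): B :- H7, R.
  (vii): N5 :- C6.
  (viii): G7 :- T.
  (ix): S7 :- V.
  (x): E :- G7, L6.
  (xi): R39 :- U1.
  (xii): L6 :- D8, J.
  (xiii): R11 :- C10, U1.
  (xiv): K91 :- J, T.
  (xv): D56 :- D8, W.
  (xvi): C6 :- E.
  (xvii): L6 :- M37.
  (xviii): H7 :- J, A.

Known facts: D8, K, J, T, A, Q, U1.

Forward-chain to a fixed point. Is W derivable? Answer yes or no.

Round 1 fires (iv), (viii), (xi), (xii), (xiv), (xviii), giving R, G7, R39, L6, K91, H7.
Round 2 fires (vi), (x), giving B, E.
Round 3 fires (ii), (xvi), giving W, C6.
Round 4 fires (i), (vii), (xv), giving V, N5, D56.
Round 5 fires (ix), giving S7.
W appears in round 3, so it is derivable.

yes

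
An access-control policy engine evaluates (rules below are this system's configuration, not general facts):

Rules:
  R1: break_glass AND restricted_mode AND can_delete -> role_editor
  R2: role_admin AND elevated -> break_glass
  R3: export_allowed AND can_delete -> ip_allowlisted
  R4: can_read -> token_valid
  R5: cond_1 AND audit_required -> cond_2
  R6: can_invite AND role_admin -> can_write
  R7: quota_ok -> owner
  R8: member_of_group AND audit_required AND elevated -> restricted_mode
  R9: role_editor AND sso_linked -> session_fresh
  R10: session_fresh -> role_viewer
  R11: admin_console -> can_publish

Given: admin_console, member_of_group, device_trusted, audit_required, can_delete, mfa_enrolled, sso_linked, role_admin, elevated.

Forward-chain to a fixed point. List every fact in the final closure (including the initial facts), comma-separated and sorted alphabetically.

admin_console, audit_required, break_glass, can_delete, can_publish, device_trusted, elevated, member_of_group, mfa_enrolled, restricted_mode, role_admin, role_editor, role_viewer, session_fresh, sso_linked

Round 1: R2 [role_admin AND elevated -> break_glass]; R8 [member_of_group AND audit_required AND elevated -> restricted_mode]; R11 [admin_console -> can_publish]. New: break_glass, restricted_mode, can_publish.
Round 2: R1 [break_glass AND restricted_mode AND can_delete -> role_editor]. New: role_editor.
Round 3: R9 [role_editor AND sso_linked -> session_fresh]. New: session_fresh.
Round 4: R10 [session_fresh -> role_viewer]. New: role_viewer.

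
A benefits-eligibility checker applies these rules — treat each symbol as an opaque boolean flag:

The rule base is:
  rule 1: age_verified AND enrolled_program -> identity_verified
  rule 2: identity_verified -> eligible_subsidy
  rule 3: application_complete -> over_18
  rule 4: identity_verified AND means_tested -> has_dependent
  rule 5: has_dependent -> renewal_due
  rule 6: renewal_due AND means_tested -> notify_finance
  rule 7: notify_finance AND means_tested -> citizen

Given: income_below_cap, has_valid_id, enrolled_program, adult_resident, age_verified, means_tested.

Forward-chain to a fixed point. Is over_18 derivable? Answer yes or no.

Round 1 — rule 1, derive identity_verified.
Round 2 — rule 2, rule 4, derive eligible_subsidy, has_dependent.
Round 3 — rule 5, derive renewal_due.
Round 4 — rule 6, derive notify_finance.
Round 5 — rule 7, derive citizen.
Fixed point reached. over_18 is concluded only by rule 3; rule 3 needs application_complete (never derived).

no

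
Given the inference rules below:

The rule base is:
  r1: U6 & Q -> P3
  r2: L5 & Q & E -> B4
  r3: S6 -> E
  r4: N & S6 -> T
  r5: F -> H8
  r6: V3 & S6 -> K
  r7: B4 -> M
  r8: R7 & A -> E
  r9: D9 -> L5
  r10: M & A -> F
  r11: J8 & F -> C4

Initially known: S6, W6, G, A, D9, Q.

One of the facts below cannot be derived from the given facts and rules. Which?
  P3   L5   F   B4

Round 1 — r3, r9, derive E, L5.
Round 2 — r2, derive B4.
Round 3 — r7, derive M.
Round 4 — r10, derive F.
Round 5 — r5, derive H8.
Derived: L5 (round 1), B4 (round 2), F (round 4). P3 never appears in any round.

P3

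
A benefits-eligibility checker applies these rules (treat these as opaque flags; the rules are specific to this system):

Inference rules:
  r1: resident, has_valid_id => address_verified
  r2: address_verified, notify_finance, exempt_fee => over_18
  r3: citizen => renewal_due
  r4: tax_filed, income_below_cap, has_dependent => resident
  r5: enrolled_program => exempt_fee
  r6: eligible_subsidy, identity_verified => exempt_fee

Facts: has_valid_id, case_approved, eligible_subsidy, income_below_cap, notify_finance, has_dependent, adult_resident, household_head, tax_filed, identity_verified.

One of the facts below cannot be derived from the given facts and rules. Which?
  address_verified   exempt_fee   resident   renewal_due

[1] r4 [tax_filed, income_below_cap, has_dependent => resident]; r6 [eligible_subsidy, identity_verified => exempt_fee]. ⇒ new: resident, exempt_fee.
[2] r1 [resident, has_valid_id => address_verified]. ⇒ new: address_verified.
[3] r2 [address_verified, notify_finance, exempt_fee => over_18]. ⇒ new: over_18.
Derived: address_verified (round 2), exempt_fee (round 1), resident (round 1). renewal_due never appears in any round.

renewal_due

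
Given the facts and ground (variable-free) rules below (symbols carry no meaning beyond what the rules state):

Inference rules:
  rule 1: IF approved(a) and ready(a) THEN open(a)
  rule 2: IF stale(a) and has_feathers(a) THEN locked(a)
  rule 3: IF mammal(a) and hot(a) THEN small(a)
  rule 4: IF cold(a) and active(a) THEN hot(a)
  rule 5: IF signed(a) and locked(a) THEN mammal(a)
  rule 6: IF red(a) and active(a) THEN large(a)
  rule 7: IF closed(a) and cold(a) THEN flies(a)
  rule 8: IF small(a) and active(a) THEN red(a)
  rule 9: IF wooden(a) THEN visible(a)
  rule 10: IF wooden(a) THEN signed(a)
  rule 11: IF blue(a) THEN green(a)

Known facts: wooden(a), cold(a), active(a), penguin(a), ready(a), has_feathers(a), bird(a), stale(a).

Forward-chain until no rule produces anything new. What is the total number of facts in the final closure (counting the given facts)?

Round 1 fires rule 2, rule 4, rule 9, rule 10, giving locked(a), hot(a), visible(a), signed(a).
Round 2 fires rule 5, giving mammal(a).
Round 3 fires rule 3, giving small(a).
Round 4 fires rule 8, giving red(a).
Round 5 fires rule 6, giving large(a).
Closure: {active(a), bird(a), cold(a), has_feathers(a), hot(a), large(a), locked(a), mammal(a), penguin(a), ready(a), red(a), signed(a), small(a), stale(a), visible(a), wooden(a)} — 16 facts.

16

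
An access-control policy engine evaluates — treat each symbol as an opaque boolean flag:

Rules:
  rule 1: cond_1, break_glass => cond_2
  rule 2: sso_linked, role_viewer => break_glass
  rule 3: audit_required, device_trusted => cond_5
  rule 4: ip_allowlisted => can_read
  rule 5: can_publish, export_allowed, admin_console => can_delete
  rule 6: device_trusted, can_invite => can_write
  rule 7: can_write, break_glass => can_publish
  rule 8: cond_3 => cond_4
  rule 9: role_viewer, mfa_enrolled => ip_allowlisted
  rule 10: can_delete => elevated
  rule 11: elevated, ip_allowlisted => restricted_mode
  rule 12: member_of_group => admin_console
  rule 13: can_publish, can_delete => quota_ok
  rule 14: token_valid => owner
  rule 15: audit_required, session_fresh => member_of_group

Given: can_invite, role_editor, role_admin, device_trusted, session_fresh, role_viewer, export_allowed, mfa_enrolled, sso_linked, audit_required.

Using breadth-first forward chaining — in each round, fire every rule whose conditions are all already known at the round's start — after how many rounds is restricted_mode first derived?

Round 1: rule 2 [sso_linked, role_viewer => break_glass]; rule 3 [audit_required, device_trusted => cond_5]; rule 6 [device_trusted, can_invite => can_write]; rule 9 [role_viewer, mfa_enrolled => ip_allowlisted]; rule 15 [audit_required, session_fresh => member_of_group]. New: break_glass, cond_5, can_write, ip_allowlisted, member_of_group.
Round 2: rule 4 [ip_allowlisted => can_read]; rule 7 [can_write, break_glass => can_publish]; rule 12 [member_of_group => admin_console]. New: can_read, can_publish, admin_console.
Round 3: rule 5 [can_publish, export_allowed, admin_console => can_delete]. New: can_delete.
Round 4: rule 10 [can_delete => elevated]; rule 13 [can_publish, can_delete => quota_ok]. New: elevated, quota_ok.
Round 5: rule 11 [elevated, ip_allowlisted => restricted_mode]. New: restricted_mode.
restricted_mode first appears in round 5.

5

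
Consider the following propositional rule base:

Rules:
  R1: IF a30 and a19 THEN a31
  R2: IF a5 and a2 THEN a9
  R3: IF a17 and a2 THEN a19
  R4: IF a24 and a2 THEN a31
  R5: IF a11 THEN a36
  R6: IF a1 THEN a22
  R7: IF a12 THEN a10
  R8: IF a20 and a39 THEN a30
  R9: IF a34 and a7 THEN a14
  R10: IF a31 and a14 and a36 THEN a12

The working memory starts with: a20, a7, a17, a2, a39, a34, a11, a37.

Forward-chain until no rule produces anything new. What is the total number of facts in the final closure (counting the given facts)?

Round 1 — R3, R5, R8, R9, derive a19, a36, a30, a14.
Round 2 — R1, derive a31.
Round 3 — R10, derive a12.
Round 4 — R7, derive a10.
Closure: {a10, a11, a12, a14, a17, a19, a2, a20, a30, a31, a34, a36, a37, a39, a7} — 15 facts.

15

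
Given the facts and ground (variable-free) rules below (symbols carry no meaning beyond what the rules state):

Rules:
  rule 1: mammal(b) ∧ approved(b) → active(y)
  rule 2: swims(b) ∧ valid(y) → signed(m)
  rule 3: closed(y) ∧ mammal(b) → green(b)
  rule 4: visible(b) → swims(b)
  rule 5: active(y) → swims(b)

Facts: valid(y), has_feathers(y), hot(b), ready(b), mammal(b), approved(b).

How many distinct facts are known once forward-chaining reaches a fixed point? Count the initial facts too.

Round 1 fires rule 1, giving active(y).
Round 2 fires rule 5, giving swims(b).
Round 3 fires rule 2, giving signed(m).
Closure: {active(y), approved(b), has_feathers(y), hot(b), mammal(b), ready(b), signed(m), swims(b), valid(y)} — 9 facts.

9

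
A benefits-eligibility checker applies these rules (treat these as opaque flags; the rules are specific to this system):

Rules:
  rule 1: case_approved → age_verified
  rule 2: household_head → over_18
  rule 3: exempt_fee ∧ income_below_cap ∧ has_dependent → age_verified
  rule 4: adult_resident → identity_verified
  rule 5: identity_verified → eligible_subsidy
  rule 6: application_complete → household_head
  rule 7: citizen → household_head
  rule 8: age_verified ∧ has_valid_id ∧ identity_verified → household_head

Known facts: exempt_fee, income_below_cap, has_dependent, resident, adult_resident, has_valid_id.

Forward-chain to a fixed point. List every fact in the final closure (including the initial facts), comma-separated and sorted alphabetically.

Round 1: rule 3 [exempt_fee ∧ income_below_cap ∧ has_dependent → age_verified]; rule 4 [adult_resident → identity_verified]. Adds age_verified, identity_verified.
Round 2: rule 5 [identity_verified → eligible_subsidy]; rule 8 [age_verified ∧ has_valid_id ∧ identity_verified → household_head]. Adds eligible_subsidy, household_head.
Round 3: rule 2 [household_head → over_18]. Adds over_18.

adult_resident, age_verified, eligible_subsidy, exempt_fee, has_dependent, has_valid_id, household_head, identity_verified, income_below_cap, over_18, resident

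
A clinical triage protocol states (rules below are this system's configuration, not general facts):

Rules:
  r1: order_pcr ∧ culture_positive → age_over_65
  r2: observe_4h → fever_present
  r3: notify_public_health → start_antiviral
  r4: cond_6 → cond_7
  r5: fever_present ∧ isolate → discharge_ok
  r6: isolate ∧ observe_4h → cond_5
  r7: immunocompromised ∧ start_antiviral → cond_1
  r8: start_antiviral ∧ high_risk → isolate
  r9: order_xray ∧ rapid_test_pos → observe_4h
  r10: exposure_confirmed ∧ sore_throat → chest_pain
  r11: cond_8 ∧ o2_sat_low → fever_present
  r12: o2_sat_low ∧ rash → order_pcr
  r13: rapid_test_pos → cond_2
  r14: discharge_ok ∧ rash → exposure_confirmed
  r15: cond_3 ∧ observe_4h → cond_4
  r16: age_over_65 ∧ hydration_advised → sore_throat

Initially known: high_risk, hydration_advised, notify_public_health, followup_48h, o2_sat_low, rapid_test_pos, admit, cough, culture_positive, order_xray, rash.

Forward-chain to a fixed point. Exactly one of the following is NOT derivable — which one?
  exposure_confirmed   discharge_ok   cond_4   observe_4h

Round 1 fires r3, r9, r12, r13, giving start_antiviral, observe_4h, order_pcr, cond_2.
Round 2 fires r1, r2, r8, giving age_over_65, fever_present, isolate.
Round 3 fires r5, r6, r16, giving discharge_ok, cond_5, sore_throat.
Round 4 fires r14, giving exposure_confirmed.
Round 5 fires r10, giving chest_pain.
Derived: observe_4h (round 1), exposure_confirmed (round 4), discharge_ok (round 3). cond_4 never appears in any round.

cond_4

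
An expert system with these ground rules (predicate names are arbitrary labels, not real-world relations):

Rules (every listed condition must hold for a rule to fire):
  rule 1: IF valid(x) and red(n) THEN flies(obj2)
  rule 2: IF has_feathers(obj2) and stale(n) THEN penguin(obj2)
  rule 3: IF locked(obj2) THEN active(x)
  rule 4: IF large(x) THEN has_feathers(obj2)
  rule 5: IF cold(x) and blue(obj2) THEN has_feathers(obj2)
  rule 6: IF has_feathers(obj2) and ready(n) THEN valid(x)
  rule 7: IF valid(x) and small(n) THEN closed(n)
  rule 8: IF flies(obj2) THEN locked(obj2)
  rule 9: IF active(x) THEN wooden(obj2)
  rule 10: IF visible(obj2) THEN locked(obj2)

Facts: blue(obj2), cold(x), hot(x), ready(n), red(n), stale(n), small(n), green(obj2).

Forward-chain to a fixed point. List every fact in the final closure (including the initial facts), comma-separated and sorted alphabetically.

[1] rule 5 [IF cold(x) and blue(obj2) THEN has_feathers(obj2)]. ⇒ new: has_feathers(obj2).
[2] rule 2 [IF has_feathers(obj2) and stale(n) THEN penguin(obj2)]; rule 6 [IF has_feathers(obj2) and ready(n) THEN valid(x)]. ⇒ new: penguin(obj2), valid(x).
[3] rule 1 [IF valid(x) and red(n) THEN flies(obj2)]; rule 7 [IF valid(x) and small(n) THEN closed(n)]. ⇒ new: flies(obj2), closed(n).
[4] rule 8 [IF flies(obj2) THEN locked(obj2)]. ⇒ new: locked(obj2).
[5] rule 3 [IF locked(obj2) THEN active(x)]. ⇒ new: active(x).
[6] rule 9 [IF active(x) THEN wooden(obj2)]. ⇒ new: wooden(obj2).

active(x), blue(obj2), closed(n), cold(x), flies(obj2), green(obj2), has_feathers(obj2), hot(x), locked(obj2), penguin(obj2), ready(n), red(n), small(n), stale(n), valid(x), wooden(obj2)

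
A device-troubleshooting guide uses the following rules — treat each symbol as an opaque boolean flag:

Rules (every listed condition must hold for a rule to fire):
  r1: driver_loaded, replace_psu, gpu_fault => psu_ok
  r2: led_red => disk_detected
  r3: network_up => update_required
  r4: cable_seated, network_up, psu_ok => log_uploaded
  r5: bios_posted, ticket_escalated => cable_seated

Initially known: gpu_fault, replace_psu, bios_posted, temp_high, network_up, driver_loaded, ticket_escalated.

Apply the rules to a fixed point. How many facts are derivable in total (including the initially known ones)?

Round 1: r1 [driver_loaded, replace_psu, gpu_fault => psu_ok]; r3 [network_up => update_required]; r5 [bios_posted, ticket_escalated => cable_seated]. Adds psu_ok, update_required, cable_seated.
Round 2: r4 [cable_seated, network_up, psu_ok => log_uploaded]. Adds log_uploaded.
Closure: {bios_posted, cable_seated, driver_loaded, gpu_fault, log_uploaded, network_up, psu_ok, replace_psu, temp_high, ticket_escalated, update_required} — 11 facts.

11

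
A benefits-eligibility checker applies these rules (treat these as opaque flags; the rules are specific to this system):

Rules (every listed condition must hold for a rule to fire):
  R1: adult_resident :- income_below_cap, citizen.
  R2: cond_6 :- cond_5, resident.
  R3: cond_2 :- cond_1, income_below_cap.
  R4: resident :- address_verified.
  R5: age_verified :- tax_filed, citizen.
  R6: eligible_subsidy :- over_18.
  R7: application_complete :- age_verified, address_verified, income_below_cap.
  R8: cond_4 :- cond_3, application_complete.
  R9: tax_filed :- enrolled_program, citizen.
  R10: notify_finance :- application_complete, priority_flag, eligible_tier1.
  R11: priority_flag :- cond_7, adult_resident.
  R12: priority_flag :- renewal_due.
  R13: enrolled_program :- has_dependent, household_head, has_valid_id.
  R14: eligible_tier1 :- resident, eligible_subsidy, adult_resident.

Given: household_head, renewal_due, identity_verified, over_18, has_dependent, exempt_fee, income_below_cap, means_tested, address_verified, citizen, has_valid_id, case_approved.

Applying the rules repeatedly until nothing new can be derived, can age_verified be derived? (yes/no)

yes

[1] R1 [adult_resident :- income_below_cap, citizen.]; R4 [resident :- address_verified.]; R6 [eligible_subsidy :- over_18.]; R12 [priority_flag :- renewal_due.]; R13 [enrolled_program :- has_dependent, household_head, has_valid_id.]. ⇒ new: adult_resident, resident, eligible_subsidy, priority_flag, enrolled_program.
[2] R9 [tax_filed :- enrolled_program, citizen.]; R14 [eligible_tier1 :- resident, eligible_subsidy, adult_resident.]. ⇒ new: tax_filed, eligible_tier1.
[3] R5 [age_verified :- tax_filed, citizen.]. ⇒ new: age_verified.
[4] R7 [application_complete :- age_verified, address_verified, income_below_cap.]. ⇒ new: application_complete.
[5] R10 [notify_finance :- application_complete, priority_flag, eligible_tier1.]. ⇒ new: notify_finance.
age_verified appears in round 3, so it is derivable.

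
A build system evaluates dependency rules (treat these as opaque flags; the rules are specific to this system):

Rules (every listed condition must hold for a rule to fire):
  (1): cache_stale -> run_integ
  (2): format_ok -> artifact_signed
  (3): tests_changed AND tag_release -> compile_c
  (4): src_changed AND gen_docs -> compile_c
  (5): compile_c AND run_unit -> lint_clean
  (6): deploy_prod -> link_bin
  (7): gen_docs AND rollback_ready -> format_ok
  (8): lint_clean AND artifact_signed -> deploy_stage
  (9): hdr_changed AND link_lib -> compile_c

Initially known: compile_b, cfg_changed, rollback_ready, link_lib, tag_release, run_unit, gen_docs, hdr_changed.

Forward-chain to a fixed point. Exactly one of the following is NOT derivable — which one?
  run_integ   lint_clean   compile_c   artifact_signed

Round 1 — (7), (9), derive format_ok, compile_c.
Round 2 — (2), (5), derive artifact_signed, lint_clean.
Round 3 — (8), derive deploy_stage.
Derived: lint_clean (round 2), artifact_signed (round 2), compile_c (round 1). run_integ never appears in any round.

run_integ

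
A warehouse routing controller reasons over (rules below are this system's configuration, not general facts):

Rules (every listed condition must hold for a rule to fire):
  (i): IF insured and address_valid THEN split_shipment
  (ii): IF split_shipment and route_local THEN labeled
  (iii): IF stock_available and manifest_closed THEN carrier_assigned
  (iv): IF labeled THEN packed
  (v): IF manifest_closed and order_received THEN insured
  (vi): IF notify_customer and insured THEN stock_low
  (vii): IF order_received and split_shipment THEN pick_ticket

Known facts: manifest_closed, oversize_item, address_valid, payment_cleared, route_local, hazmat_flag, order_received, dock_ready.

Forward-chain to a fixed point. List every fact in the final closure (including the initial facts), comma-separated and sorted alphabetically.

Round 1: (v) [IF manifest_closed and order_received THEN insured]. Adds insured.
Round 2: (i) [IF insured and address_valid THEN split_shipment]. Adds split_shipment.
Round 3: (ii) [IF split_shipment and route_local THEN labeled]; (vii) [IF order_received and split_shipment THEN pick_ticket]. Adds labeled, pick_ticket.
Round 4: (iv) [IF labeled THEN packed]. Adds packed.

address_valid, dock_ready, hazmat_flag, insured, labeled, manifest_closed, order_received, oversize_item, packed, payment_cleared, pick_ticket, route_local, split_shipment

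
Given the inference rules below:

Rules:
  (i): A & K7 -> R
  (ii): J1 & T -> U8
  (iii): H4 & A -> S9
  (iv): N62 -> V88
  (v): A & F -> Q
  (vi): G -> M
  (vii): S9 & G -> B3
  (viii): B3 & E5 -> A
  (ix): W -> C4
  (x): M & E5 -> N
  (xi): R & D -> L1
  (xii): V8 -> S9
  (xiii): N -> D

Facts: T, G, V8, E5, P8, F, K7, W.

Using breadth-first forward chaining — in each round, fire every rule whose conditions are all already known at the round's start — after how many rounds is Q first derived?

4

Round 1: (vi) [G -> M]; (ix) [W -> C4]; (xii) [V8 -> S9]. Adds M, C4, S9.
Round 2: (vii) [S9 & G -> B3]; (x) [M & E5 -> N]. Adds B3, N.
Round 3: (viii) [B3 & E5 -> A]; (xiii) [N -> D]. Adds A, D.
Round 4: (i) [A & K7 -> R]; (v) [A & F -> Q]. Adds R, Q.
Q first appears in round 4.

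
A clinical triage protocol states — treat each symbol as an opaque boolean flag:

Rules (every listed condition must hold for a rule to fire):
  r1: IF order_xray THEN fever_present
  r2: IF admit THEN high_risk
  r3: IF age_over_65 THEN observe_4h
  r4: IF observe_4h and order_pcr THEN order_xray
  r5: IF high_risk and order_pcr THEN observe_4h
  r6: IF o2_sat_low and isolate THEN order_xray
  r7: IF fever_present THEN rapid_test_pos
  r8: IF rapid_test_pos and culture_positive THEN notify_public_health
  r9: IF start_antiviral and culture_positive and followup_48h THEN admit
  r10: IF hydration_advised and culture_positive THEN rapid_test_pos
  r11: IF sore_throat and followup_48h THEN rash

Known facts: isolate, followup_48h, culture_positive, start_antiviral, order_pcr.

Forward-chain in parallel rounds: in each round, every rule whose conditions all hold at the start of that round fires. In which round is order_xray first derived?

Round 1: r9 [IF start_antiviral and culture_positive and followup_48h THEN admit]. New: admit.
Round 2: r2 [IF admit THEN high_risk]. New: high_risk.
Round 3: r5 [IF high_risk and order_pcr THEN observe_4h]. New: observe_4h.
Round 4: r4 [IF observe_4h and order_pcr THEN order_xray]. New: order_xray.
order_xray first appears in round 4.

4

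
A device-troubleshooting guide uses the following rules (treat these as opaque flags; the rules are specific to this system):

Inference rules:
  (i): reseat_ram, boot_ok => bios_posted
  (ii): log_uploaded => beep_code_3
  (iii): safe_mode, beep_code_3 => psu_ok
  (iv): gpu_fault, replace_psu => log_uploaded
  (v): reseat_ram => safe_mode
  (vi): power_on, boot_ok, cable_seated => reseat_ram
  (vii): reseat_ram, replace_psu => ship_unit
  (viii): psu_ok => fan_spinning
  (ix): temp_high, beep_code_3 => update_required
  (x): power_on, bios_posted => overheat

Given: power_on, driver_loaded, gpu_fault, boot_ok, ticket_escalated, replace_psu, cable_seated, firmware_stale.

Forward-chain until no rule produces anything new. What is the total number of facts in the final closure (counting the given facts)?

Round 1: (iv) [gpu_fault, replace_psu => log_uploaded]; (vi) [power_on, boot_ok, cable_seated => reseat_ram]. Adds log_uploaded, reseat_ram.
Round 2: (i) [reseat_ram, boot_ok => bios_posted]; (ii) [log_uploaded => beep_code_3]; (v) [reseat_ram => safe_mode]; (vii) [reseat_ram, replace_psu => ship_unit]. Adds bios_posted, beep_code_3, safe_mode, ship_unit.
Round 3: (iii) [safe_mode, beep_code_3 => psu_ok]; (x) [power_on, bios_posted => overheat]. Adds psu_ok, overheat.
Round 4: (viii) [psu_ok => fan_spinning]. Adds fan_spinning.
Closure: {beep_code_3, bios_posted, boot_ok, cable_seated, driver_loaded, fan_spinning, firmware_stale, gpu_fault, log_uploaded, overheat, power_on, psu_ok, replace_psu, reseat_ram, safe_mode, ship_unit, ticket_escalated} — 17 facts.

17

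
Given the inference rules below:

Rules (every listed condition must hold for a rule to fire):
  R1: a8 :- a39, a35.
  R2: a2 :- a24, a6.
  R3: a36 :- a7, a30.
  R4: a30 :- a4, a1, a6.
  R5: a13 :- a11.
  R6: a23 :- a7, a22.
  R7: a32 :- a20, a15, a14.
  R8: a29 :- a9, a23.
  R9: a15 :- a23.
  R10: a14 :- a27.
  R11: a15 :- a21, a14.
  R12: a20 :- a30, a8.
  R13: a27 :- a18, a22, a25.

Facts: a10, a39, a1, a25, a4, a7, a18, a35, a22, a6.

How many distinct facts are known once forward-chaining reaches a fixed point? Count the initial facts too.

19

Round 1: R1 [a8 :- a39, a35.]; R4 [a30 :- a4, a1, a6.]; R6 [a23 :- a7, a22.]; R13 [a27 :- a18, a22, a25.]. New: a8, a30, a23, a27.
Round 2: R3 [a36 :- a7, a30.]; R9 [a15 :- a23.]; R10 [a14 :- a27.]; R12 [a20 :- a30, a8.]. New: a36, a15, a14, a20.
Round 3: R7 [a32 :- a20, a15, a14.]. New: a32.
Closure: {a1, a10, a14, a15, a18, a20, a22, a23, a25, a27, a30, a32, a35, a36, a39, a4, a6, a7, a8} — 19 facts.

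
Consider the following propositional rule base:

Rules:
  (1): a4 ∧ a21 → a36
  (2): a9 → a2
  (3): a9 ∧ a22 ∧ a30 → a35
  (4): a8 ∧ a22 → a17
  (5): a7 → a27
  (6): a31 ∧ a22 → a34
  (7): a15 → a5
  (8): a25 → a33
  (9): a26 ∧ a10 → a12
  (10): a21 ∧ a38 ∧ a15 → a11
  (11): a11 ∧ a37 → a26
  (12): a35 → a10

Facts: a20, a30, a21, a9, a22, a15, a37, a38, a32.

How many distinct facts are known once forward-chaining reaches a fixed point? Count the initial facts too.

16

[1] (2) [a9 → a2]; (3) [a9 ∧ a22 ∧ a30 → a35]; (7) [a15 → a5]; (10) [a21 ∧ a38 ∧ a15 → a11]. ⇒ new: a2, a35, a5, a11.
[2] (11) [a11 ∧ a37 → a26]; (12) [a35 → a10]. ⇒ new: a26, a10.
[3] (9) [a26 ∧ a10 → a12]. ⇒ new: a12.
Closure: {a10, a11, a12, a15, a2, a20, a21, a22, a26, a30, a32, a35, a37, a38, a5, a9} — 16 facts.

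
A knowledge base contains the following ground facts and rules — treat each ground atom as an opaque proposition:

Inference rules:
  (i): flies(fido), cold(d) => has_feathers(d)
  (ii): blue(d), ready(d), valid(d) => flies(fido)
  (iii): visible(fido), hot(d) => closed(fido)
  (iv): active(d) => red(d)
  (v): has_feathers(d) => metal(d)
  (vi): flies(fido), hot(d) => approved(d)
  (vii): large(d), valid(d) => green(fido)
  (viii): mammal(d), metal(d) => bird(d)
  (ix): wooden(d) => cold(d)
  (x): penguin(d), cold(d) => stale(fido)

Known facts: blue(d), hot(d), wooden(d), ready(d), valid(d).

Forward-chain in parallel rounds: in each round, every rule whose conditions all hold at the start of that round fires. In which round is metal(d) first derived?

Round 1 — (ii), (ix), derive flies(fido), cold(d).
Round 2 — (i), (vi), derive has_feathers(d), approved(d).
Round 3 — (v), derive metal(d).
metal(d) first appears in round 3.

3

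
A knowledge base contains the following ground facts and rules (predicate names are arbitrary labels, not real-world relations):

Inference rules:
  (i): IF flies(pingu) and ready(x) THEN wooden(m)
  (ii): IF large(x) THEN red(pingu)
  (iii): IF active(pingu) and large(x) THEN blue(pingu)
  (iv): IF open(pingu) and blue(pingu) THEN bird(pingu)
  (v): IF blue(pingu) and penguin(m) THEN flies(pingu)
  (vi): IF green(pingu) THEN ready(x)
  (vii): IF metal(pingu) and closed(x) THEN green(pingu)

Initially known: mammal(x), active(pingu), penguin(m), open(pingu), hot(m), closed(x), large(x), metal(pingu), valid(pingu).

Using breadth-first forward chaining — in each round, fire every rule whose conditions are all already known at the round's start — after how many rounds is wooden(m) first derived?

3

Round 1: (ii) [IF large(x) THEN red(pingu)]; (iii) [IF active(pingu) and large(x) THEN blue(pingu)]; (vii) [IF metal(pingu) and closed(x) THEN green(pingu)]. New: red(pingu), blue(pingu), green(pingu).
Round 2: (iv) [IF open(pingu) and blue(pingu) THEN bird(pingu)]; (v) [IF blue(pingu) and penguin(m) THEN flies(pingu)]; (vi) [IF green(pingu) THEN ready(x)]. New: bird(pingu), flies(pingu), ready(x).
Round 3: (i) [IF flies(pingu) and ready(x) THEN wooden(m)]. New: wooden(m).
wooden(m) first appears in round 3.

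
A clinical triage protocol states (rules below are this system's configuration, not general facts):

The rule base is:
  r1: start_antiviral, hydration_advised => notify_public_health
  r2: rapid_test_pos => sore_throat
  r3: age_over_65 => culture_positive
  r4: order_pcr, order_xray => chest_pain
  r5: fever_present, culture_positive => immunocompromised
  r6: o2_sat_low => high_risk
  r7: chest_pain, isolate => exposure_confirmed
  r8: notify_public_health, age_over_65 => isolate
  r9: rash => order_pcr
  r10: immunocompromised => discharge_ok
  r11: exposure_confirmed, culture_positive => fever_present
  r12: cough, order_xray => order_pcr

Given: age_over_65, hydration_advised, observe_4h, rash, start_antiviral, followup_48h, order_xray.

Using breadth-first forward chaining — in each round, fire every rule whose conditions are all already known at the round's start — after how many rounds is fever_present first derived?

[1] r1 [start_antiviral, hydration_advised => notify_public_health]; r3 [age_over_65 => culture_positive]; r9 [rash => order_pcr]. ⇒ new: notify_public_health, culture_positive, order_pcr.
[2] r4 [order_pcr, order_xray => chest_pain]; r8 [notify_public_health, age_over_65 => isolate]. ⇒ new: chest_pain, isolate.
[3] r7 [chest_pain, isolate => exposure_confirmed]. ⇒ new: exposure_confirmed.
[4] r11 [exposure_confirmed, culture_positive => fever_present]. ⇒ new: fever_present.
fever_present first appears in round 4.

4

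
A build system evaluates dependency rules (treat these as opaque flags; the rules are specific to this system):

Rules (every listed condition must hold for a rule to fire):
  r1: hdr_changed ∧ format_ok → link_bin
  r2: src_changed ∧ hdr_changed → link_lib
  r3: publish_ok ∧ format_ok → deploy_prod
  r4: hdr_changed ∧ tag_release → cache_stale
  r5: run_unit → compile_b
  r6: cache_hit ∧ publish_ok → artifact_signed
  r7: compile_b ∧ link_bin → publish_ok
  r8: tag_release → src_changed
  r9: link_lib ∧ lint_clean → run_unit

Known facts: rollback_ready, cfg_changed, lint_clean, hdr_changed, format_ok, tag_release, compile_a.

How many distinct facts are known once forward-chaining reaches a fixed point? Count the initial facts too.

15

Round 1 fires r1, r4, r8, giving link_bin, cache_stale, src_changed.
Round 2 fires r2, giving link_lib.
Round 3 fires r9, giving run_unit.
Round 4 fires r5, giving compile_b.
Round 5 fires r7, giving publish_ok.
Round 6 fires r3, giving deploy_prod.
Closure: {cache_stale, cfg_changed, compile_a, compile_b, deploy_prod, format_ok, hdr_changed, link_bin, link_lib, lint_clean, publish_ok, rollback_ready, run_unit, src_changed, tag_release} — 15 facts.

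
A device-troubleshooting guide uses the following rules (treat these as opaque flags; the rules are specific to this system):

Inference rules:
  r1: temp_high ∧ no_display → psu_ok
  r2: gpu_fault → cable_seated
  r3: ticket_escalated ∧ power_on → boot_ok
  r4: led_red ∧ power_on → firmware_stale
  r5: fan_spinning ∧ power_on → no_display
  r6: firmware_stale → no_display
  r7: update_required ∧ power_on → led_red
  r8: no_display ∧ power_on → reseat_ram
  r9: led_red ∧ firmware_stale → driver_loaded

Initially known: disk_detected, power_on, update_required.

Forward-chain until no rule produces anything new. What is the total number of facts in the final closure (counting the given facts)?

[1] r7 [update_required ∧ power_on → led_red]. ⇒ new: led_red.
[2] r4 [led_red ∧ power_on → firmware_stale]. ⇒ new: firmware_stale.
[3] r6 [firmware_stale → no_display]; r9 [led_red ∧ firmware_stale → driver_loaded]. ⇒ new: no_display, driver_loaded.
[4] r8 [no_display ∧ power_on → reseat_ram]. ⇒ new: reseat_ram.
Closure: {disk_detected, driver_loaded, firmware_stale, led_red, no_display, power_on, reseat_ram, update_required} — 8 facts.

8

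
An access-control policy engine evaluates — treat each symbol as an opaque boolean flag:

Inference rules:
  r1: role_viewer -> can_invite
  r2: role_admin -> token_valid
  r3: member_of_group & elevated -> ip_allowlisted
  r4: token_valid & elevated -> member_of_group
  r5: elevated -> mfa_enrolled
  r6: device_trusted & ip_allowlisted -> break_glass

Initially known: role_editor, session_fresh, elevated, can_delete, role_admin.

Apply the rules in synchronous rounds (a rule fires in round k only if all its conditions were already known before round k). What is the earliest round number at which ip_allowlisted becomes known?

Round 1 fires r2, r5, giving token_valid, mfa_enrolled.
Round 2 fires r4, giving member_of_group.
Round 3 fires r3, giving ip_allowlisted.
ip_allowlisted first appears in round 3.

3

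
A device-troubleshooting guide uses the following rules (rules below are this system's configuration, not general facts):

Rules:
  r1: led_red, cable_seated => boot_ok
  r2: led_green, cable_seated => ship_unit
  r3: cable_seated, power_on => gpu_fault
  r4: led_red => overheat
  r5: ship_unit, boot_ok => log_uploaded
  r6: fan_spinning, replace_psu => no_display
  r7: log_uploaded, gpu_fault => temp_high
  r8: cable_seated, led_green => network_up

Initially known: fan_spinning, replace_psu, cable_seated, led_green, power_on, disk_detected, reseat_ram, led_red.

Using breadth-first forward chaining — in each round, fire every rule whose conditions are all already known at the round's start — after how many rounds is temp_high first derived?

3

Round 1 — r1, r2, r3, r4, r6, r8, derive boot_ok, ship_unit, gpu_fault, overheat, no_display, network_up.
Round 2 — r5, derive log_uploaded.
Round 3 — r7, derive temp_high.
temp_high first appears in round 3.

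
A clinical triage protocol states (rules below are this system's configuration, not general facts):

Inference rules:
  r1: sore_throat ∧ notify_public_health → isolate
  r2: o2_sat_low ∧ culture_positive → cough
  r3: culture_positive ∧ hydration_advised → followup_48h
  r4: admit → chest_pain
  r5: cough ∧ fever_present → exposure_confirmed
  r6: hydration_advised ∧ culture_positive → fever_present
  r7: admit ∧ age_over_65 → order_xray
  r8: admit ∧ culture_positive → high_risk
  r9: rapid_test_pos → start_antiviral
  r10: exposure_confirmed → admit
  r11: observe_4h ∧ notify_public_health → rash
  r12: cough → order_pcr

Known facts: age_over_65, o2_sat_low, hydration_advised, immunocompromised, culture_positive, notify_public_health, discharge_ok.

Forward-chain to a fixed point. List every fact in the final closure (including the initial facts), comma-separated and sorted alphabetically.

[1] r2 [o2_sat_low ∧ culture_positive → cough]; r3 [culture_positive ∧ hydration_advised → followup_48h]; r6 [hydration_advised ∧ culture_positive → fever_present]. ⇒ new: cough, followup_48h, fever_present.
[2] r5 [cough ∧ fever_present → exposure_confirmed]; r12 [cough → order_pcr]. ⇒ new: exposure_confirmed, order_pcr.
[3] r10 [exposure_confirmed → admit]. ⇒ new: admit.
[4] r4 [admit → chest_pain]; r7 [admit ∧ age_over_65 → order_xray]; r8 [admit ∧ culture_positive → high_risk]. ⇒ new: chest_pain, order_xray, high_risk.

admit, age_over_65, chest_pain, cough, culture_positive, discharge_ok, exposure_confirmed, fever_present, followup_48h, high_risk, hydration_advised, immunocompromised, notify_public_health, o2_sat_low, order_pcr, order_xray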